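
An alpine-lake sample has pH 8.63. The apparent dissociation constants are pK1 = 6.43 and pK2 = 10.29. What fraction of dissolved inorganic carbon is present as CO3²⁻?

α₂ = 1 / (1 + [H⁺]/K2 + [H⁺]²/(K1K2)) = 1 / (1 + 10^+1.66 + 10^-0.54)
   = 1 / (1 + 45.709 + 0.28840) = 1/46.997 = 0.02128

α₂ = 0.0213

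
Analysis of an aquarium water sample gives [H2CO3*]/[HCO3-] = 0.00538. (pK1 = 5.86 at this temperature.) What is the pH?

pH = 8.13

From K1 = [H⁺][HCO3-]/[H2CO3*]:  pH = pK1 − log₁₀([H2CO3*]/[HCO3-])
log₁₀(0.00538) = -2.269
pH = 5.86 − (-2.269) = 8.13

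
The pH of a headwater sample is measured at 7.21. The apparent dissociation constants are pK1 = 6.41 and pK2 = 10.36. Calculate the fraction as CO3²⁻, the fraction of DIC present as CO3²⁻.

α₂ = 1 / (1 + [H⁺]/K2 + [H⁺]²/(K1K2)) = 1 / (1 + 10^+3.15 + 10^+2.35)
   = 1 / (1 + 1412.5 + 223.87) = 1/1637.4 = 0.0006107

α₂ = 0.000611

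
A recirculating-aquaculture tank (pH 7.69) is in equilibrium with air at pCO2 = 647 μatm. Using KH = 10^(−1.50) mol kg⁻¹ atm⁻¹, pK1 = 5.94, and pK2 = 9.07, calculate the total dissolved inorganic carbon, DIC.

DIC = 1.22 mmol/kg

[CO2*] = KH · pCO2 = 10^(−1.50) × 647×10^-6 = 2.046×10^-5 mol/kg
α₀ = 1/(1 + K1/[H⁺] + K1K2/[H⁺]²) = 1/(1 + 10^+1.75 + 10^+0.37) = 0.01678
DIC = [CO2*]/α₀ = 2.046×10^-5 / 0.01678 = 1.22 mmol/kg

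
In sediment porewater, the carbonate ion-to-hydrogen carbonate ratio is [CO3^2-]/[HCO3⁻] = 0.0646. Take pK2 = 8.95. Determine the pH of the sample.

pH = 7.76

From K2 = [H⁺][CO3^2-]/[HCO3⁻]:  pH = pK2 + log₁₀([CO3^2-]/[HCO3⁻])
log₁₀(0.0646) = -1.190
pH = 8.95 + (-1.190) = 7.76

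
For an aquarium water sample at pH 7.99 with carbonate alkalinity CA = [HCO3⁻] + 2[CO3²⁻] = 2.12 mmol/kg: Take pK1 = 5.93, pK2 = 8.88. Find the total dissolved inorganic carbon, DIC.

DIC = 1.92 mmol/kg

CA = [HCO3⁻] + 2[CO3²⁻] = (α₁ + 2α₂)·DIC
At pH 7.99: [H⁺]/K1 = 10^-2.06 = 0.0087096, K2/[H⁺] = 10^-0.89 = 0.12882
α₁ = 1/(1 + 0.0087096 + 0.12882) = 1/1.1375 = 0.8791; α₂ = α₁·K2/[H⁺] = 0.1132
α₁ + 2α₂ = 1.1056
DIC = CA / (α₁ + 2α₂) = 2.12 / 1.1056 = 1.92 mmol/kg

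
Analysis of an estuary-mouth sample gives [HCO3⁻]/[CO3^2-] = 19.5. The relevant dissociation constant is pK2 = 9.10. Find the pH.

From K2 = [H⁺][CO3^2-]/[HCO3⁻]:  pH = pK2 − log₁₀([HCO3⁻]/[CO3^2-])
log₁₀(19.5) = +1.290
pH = 9.10 − (+1.290) = 7.81

pH = 7.81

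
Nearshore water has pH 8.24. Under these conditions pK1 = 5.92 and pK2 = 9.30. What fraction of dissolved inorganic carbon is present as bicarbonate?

α₁ = 0.916

α₁ = 1 / (1 + [H⁺]/K1 + K2/[H⁺]) = 1 / (1 + 10^-2.32 + 10^-1.06)
   = 1 / (1 + 0.0047863 + 0.087096) = 1/1.0919 = 0.9158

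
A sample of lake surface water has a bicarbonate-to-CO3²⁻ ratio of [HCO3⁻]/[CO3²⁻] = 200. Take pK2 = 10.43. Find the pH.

pH = 8.13

From K2 = [H⁺][CO3²⁻]/[HCO3⁻]:  pH = pK2 − log₁₀([HCO3⁻]/[CO3²⁻])
log₁₀(200) = +2.301
pH = 10.43 − (+2.301) = 8.13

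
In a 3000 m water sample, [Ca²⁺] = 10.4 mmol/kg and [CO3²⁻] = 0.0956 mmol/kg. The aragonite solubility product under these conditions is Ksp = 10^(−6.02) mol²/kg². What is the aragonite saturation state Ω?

Ω = 1.04

Ksp = 10^(−6.02) = 9.550×10^-7
Ω = [Ca²⁺][CO3²⁻]/Ksp = (10.4×10^-3)(0.0956×10^-3) / 9.550×10^-7 = 1.04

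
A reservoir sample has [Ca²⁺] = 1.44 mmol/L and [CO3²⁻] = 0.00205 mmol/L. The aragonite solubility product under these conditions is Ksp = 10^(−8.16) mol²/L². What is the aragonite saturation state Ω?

Ksp = 10^(−8.16) = 6.918×10^-9
Ω = [Ca²⁺][CO3²⁻]/Ksp = (1.44×10^-3)(0.00205×10^-3) / 6.918×10^-9 = 0.427

Ω = 0.427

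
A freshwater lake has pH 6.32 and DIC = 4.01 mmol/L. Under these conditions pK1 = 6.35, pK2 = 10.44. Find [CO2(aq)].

α₀ = 1 / (1 + K1/[H⁺] + K1K2/[H⁺]²) = 1 / (1 + 10^-0.03 + 10^-4.15)
   = 1 / (1 + 0.93325 + 7.0795×10^-5) = 1/1.9333 = 0.5172
[CO2*] = α₀ × DIC = 0.5172 × 4.01 = 2.07 mmol/L

[CO2*] = 2.07 mmol/L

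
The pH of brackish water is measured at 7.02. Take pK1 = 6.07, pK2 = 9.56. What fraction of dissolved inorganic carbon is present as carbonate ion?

α₂ = 1 / (1 + [H⁺]/K2 + [H⁺]²/(K1K2)) = 1 / (1 + 10^+2.54 + 10^+1.59)
   = 1 / (1 + 346.74 + 38.905) = 1/386.64 = 0.002586

α₂ = 0.00259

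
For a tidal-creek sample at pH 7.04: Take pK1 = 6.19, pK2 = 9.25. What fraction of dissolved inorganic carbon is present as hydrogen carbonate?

α₁ = 0.872

α₁ = 1 / (1 + [H⁺]/K1 + K2/[H⁺]) = 1 / (1 + 10^-0.85 + 10^-2.21)
   = 1 / (1 + 0.14125 + 0.0061660) = 1/1.1474 = 0.8715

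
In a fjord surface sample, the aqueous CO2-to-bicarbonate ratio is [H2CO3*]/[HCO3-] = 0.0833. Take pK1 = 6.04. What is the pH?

From K1 = [H⁺][HCO3-]/[H2CO3*]:  pH = pK1 − log₁₀([H2CO3*]/[HCO3-])
log₁₀(0.0833) = -1.079
pH = 6.04 − (-1.079) = 7.12

pH = 7.12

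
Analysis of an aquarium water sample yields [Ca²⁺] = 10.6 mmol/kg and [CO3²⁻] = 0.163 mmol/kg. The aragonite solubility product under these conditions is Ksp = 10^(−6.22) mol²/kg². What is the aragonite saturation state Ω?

Ksp = 10^(−6.22) = 6.026×10^-7
Ω = [Ca²⁺][CO3²⁻]/Ksp = (10.6×10^-3)(0.163×10^-3) / 6.026×10^-7 = 2.87

Ω = 2.87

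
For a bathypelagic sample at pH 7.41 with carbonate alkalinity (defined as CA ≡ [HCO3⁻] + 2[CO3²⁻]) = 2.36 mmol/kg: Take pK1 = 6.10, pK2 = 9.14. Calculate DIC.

DIC = 2.43 mmol/kg

CA = [HCO3⁻] + 2[CO3²⁻] = (α₁ + 2α₂)·DIC
At pH 7.41: [H⁺]/K1 = 10^-1.31 = 0.048978, K2/[H⁺] = 10^-1.73 = 0.018621
α₁ = 1/(1 + 0.048978 + 0.018621) = 1/1.0676 = 0.9367; α₂ = α₁·K2/[H⁺] = 0.01744
α₁ + 2α₂ = 0.9716
DIC = CA / (α₁ + 2α₂) = 2.36 / 0.9716 = 2.43 mmol/kg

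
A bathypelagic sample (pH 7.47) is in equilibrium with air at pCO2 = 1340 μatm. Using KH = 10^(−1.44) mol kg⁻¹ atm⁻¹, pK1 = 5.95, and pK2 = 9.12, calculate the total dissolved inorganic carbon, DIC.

[CO2*] = KH · pCO2 = 10^(−1.44) × 1340×10^-6 = 4.865×10^-5 mol/kg
α₀ = 1/(1 + K1/[H⁺] + K1K2/[H⁺]²) = 1/(1 + 10^+1.52 + 10^-0.13) = 0.02869
DIC = [CO2*]/α₀ = 4.865×10^-5 / 0.02869 = 1.70 mmol/kg

DIC = 1.70 mmol/kg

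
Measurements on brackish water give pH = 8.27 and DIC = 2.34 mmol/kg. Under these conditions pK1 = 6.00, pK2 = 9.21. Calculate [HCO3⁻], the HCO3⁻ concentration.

[HCO3⁻] = 2.09 mmol/kg

α₁ = 1 / (1 + [H⁺]/K1 + K2/[H⁺]) = 1 / (1 + 10^-2.27 + 10^-0.94)
   = 1 / (1 + 0.0053703 + 0.11482) = 1/1.1202 = 0.8927
[HCO3⁻] = α₁ × DIC = 0.8927 × 2.34 = 2.09 mmol/kg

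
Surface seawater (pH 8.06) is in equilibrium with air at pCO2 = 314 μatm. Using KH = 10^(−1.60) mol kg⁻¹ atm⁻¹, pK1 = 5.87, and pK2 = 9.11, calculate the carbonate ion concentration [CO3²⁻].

[CO2*] = KH · pCO2 = 10^(−1.60) × 314×10^-6 = 7.887×10^-6 mol/kg
α₀ = 1/(1 + K1/[H⁺] + K1K2/[H⁺]²) = 1/(1 + 10^+2.19 + 10^+1.14) = 0.005893
DIC = [CO2*]/α₀ = 7.887×10^-6 / 0.005893 = 1.338 mmol/kg
[CO3²⁻] = α₂·DIC; α₂ = 0.08135, so [CO3²⁻] = 0.08135 × 1.338 = 0.109 mmol/kg

[CO3²⁻] = 0.109 mmol/kg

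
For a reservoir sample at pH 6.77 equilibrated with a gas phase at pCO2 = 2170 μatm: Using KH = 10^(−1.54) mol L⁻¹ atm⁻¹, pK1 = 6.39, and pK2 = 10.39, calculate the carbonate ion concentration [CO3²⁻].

[CO2*] = KH · pCO2 = 10^(−1.54) × 2170×10^-6 = 6.258×10^-5 mol/L
α₀ = 1/(1 + K1/[H⁺] + K1K2/[H⁺]²) = 1/(1 + 10^+0.38 + 10^-3.24) = 0.2942
DIC = [CO2*]/α₀ = 6.258×10^-5 / 0.2942 = 0.2127 mmol/L
[CO3²⁻] = α₂·DIC; α₂ = 0.0001693, so [CO3²⁻] = 0.0001693 × 0.2127 = 3.60×10^-5 mmol/L = 0.0360 μmol/L

[CO3²⁻] = 0.0360 μmol/L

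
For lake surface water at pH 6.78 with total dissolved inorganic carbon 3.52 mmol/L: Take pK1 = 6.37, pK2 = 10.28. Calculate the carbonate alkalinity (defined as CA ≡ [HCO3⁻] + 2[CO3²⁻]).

CA = [HCO3⁻] + 2[CO3²⁻] = (α₁ + 2α₂)·DIC
At pH 6.78: [H⁺]/K1 = 10^-0.41 = 0.38905, K2/[H⁺] = 10^-3.50 = 0.00031623
α₁ = 1/(1 + 0.38905 + 0.00031623) = 1/1.3894 = 0.7198; α₂ = α₁·K2/[H⁺] = 0.0002276
α₁ + 2α₂ = 0.7202
CA = 0.7202 × 3.52 = 2.54 mmol/L

CA = 2.54 mmol/L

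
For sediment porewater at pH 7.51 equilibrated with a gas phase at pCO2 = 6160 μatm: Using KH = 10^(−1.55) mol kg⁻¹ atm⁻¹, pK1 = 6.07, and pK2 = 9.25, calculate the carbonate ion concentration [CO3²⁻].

[CO3²⁻] = 0.0870 mmol/kg

[CO2*] = KH · pCO2 = 10^(−1.55) × 6160×10^-6 = 1.736×10^-4 mol/kg
α₀ = 1/(1 + K1/[H⁺] + K1K2/[H⁺]²) = 1/(1 + 10^+1.44 + 10^-0.30) = 0.03443
DIC = [CO2*]/α₀ = 1.736×10^-4 / 0.03443 = 5.042 mmol/kg
[CO3²⁻] = α₂·DIC; α₂ = 0.01726, so [CO3²⁻] = 0.01726 × 5.042 = 0.0870 mmol/kg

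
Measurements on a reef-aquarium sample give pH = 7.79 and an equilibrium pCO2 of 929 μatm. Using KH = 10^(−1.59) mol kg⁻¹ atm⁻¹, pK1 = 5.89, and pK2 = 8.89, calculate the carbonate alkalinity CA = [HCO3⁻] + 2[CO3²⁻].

CA = 2.20 mmol/kg

[CO2*] = KH · pCO2 = 10^(−1.59) × 929×10^-6 = 2.388×10^-5 mol/kg
α₀ = 1/(1 + K1/[H⁺] + K1K2/[H⁺]²) = 1/(1 + 10^+1.90 + 10^+0.80) = 0.01153
DIC = [CO2*]/α₀ = 2.388×10^-5 / 0.01153 = 2.071 mmol/kg
CA = (α₁ + 2α₂)·DIC = (0.9157 + 2×0.07274) × 2.071 = 2.20 mmol/kg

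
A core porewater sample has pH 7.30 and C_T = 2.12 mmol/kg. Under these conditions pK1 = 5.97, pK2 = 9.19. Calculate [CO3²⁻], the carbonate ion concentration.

α₂ = 1 / (1 + [H⁺]/K2 + [H⁺]²/(K1K2)) = 1 / (1 + 10^+1.89 + 10^+0.56)
   = 1 / (1 + 77.625 + 3.6308) = 1/82.255 = 0.01216
[CO3²⁻] = α₂ × DIC = 0.01216 × 2.12 = 0.0258 mmol/kg

[CO3²⁻] = 0.0258 mmol/kg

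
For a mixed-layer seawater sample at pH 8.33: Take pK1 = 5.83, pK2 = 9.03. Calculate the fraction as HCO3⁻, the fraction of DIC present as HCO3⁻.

α₁ = 1 / (1 + [H⁺]/K1 + K2/[H⁺]) = 1 / (1 + 10^-2.50 + 10^-0.70)
   = 1 / (1 + 0.0031623 + 0.19953) = 1/1.2027 = 0.8315

α₁ = 0.831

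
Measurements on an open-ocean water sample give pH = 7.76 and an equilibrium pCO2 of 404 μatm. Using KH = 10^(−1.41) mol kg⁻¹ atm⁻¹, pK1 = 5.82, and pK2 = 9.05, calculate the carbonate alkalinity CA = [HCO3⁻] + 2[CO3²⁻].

[CO2*] = KH · pCO2 = 10^(−1.41) × 404×10^-6 = 1.572×10^-5 mol/kg
α₀ = 1/(1 + K1/[H⁺] + K1K2/[H⁺]²) = 1/(1 + 10^+1.94 + 10^+0.65) = 0.01080
DIC = [CO2*]/α₀ = 1.572×10^-5 / 0.01080 = 1.455 mmol/kg
CA = (α₁ + 2α₂)·DIC = (0.9409 + 2×0.04826) × 1.455 = 1.51 mmol/kg

CA = 1.51 mmol/kg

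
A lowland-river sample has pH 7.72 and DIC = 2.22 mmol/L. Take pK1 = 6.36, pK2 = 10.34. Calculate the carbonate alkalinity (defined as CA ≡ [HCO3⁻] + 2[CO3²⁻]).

CA = 2.13 mmol/L

CA = [HCO3⁻] + 2[CO3²⁻] = (α₁ + 2α₂)·DIC
At pH 7.72: [H⁺]/K1 = 10^-1.36 = 0.043652, K2/[H⁺] = 10^-2.62 = 0.0023988
α₁ = 1/(1 + 0.043652 + 0.0023988) = 1/1.0461 = 0.9560; α₂ = α₁·K2/[H⁺] = 0.002293
α₁ + 2α₂ = 0.9606
CA = 0.9606 × 2.22 = 2.13 mmol/L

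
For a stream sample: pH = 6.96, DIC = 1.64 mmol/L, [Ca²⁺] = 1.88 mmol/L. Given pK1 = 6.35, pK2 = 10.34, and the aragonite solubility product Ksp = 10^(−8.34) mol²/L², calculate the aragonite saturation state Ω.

Ω = 0.226

α₂ = 1 / (1 + [H⁺]/K2 + [H⁺]²/(K1K2)) = 1 / (1 + 10^+3.38 + 10^+2.77)
   = 1 / (1 + 2398.8 + 588.84) = 1/2988.7 = 0.0003346
[CO3²⁻] = α₂ × DIC = 0.0003346 × 1.64 = 0.0005487 mmol/L = 0.5487 μmol/L
Ksp = 10^(−8.34) = 4.571×10^-9
Ω = [Ca²⁺][CO3²⁻]/Ksp = (1.88×10^-3)(5.487×10^-7) / 4.571×10^-9 = 0.226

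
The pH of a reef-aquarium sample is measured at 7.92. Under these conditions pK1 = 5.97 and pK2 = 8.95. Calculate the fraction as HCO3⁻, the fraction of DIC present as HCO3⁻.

α₁ = 1 / (1 + [H⁺]/K1 + K2/[H⁺]) = 1 / (1 + 10^-1.95 + 10^-1.03)
   = 1 / (1 + 0.011220 + 0.093325) = 1/1.1045 = 0.9053

α₁ = 0.905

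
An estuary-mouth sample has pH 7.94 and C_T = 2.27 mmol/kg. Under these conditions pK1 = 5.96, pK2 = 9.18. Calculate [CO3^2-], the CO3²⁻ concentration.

α₂ = 1 / (1 + [H⁺]/K2 + [H⁺]²/(K1K2)) = 1 / (1 + 10^+1.24 + 10^-0.74)
   = 1 / (1 + 17.378 + 0.18197) = 1/18.560 = 0.05388
[CO3²⁻] = α₂ × DIC = 0.05388 × 2.27 = 0.122 mmol/kg

[CO3²⁻] = 0.122 mmol/kg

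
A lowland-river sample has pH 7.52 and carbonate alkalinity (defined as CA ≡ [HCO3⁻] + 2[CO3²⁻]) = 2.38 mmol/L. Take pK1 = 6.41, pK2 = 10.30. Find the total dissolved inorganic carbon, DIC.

DIC = 2.56 mmol/L

CA = [HCO3⁻] + 2[CO3²⁻] = (α₁ + 2α₂)·DIC
At pH 7.52: [H⁺]/K1 = 10^-1.11 = 0.077625, K2/[H⁺] = 10^-2.78 = 0.0016596
α₁ = 1/(1 + 0.077625 + 0.0016596) = 1/1.0793 = 0.9265; α₂ = α₁·K2/[H⁺] = 0.001538
α₁ + 2α₂ = 0.9296
DIC = CA / (α₁ + 2α₂) = 2.38 / 0.9296 = 2.56 mmol/L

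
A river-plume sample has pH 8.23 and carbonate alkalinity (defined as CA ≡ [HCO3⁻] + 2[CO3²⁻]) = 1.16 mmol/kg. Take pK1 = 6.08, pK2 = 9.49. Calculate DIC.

DIC = 1.11 mmol/kg

CA = [HCO3⁻] + 2[CO3²⁻] = (α₁ + 2α₂)·DIC
At pH 8.23: [H⁺]/K1 = 10^-2.15 = 0.0070795, K2/[H⁺] = 10^-1.26 = 0.054954
α₁ = 1/(1 + 0.0070795 + 0.054954) = 1/1.0620 = 0.9416; α₂ = α₁·K2/[H⁺] = 0.05174
α₁ + 2α₂ = 1.0451
DIC = CA / (α₁ + 2α₂) = 1.16 / 1.0451 = 1.11 mmol/kg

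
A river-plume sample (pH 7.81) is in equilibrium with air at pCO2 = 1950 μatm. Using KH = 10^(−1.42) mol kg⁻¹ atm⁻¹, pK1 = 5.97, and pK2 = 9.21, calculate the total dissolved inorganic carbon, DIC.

DIC = 5.41 mmol/kg

[CO2*] = KH · pCO2 = 10^(−1.42) × 1950×10^-6 = 7.414×10^-5 mol/kg
α₀ = 1/(1 + K1/[H⁺] + K1K2/[H⁺]²) = 1/(1 + 10^+1.84 + 10^+0.44) = 0.01371
DIC = [CO2*]/α₀ = 7.414×10^-5 / 0.01371 = 5.41 mmol/kg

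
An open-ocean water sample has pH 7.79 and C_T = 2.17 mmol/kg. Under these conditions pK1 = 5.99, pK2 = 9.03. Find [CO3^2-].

[CO3²⁻] = 0.116 mmol/kg

α₂ = 1 / (1 + [H⁺]/K2 + [H⁺]²/(K1K2)) = 1 / (1 + 10^+1.24 + 10^-0.56)
   = 1 / (1 + 17.378 + 0.27542) = 1/18.653 = 0.05361
[CO3²⁻] = α₂ × DIC = 0.05361 × 2.17 = 0.116 mmol/kg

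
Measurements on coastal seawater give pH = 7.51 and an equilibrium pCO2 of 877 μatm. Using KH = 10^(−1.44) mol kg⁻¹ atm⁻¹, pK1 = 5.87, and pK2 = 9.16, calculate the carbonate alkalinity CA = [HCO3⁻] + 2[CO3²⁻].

[CO2*] = KH · pCO2 = 10^(−1.44) × 877×10^-6 = 3.184×10^-5 mol/kg
α₀ = 1/(1 + K1/[H⁺] + K1K2/[H⁺]²) = 1/(1 + 10^+1.64 + 10^-0.01) = 0.02192
DIC = [CO2*]/α₀ = 3.184×10^-5 / 0.02192 = 1.453 mmol/kg
CA = (α₁ + 2α₂)·DIC = (0.9567 + 2×0.02142) × 1.453 = 1.45 mmol/kg

CA = 1.45 mmol/kg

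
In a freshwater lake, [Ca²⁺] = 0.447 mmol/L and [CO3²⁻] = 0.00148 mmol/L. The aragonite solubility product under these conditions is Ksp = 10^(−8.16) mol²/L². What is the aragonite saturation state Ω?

Ksp = 10^(−8.16) = 6.918×10^-9
Ω = [Ca²⁺][CO3²⁻]/Ksp = (0.447×10^-3)(0.00148×10^-3) / 6.918×10^-9 = 0.0956

Ω = 0.0956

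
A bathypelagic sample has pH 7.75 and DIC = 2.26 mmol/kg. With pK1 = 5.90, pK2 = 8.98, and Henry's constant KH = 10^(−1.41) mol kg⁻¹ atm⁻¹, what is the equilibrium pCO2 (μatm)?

pCO2 = 765 μatm

α₀ = 1 / (1 + K1/[H⁺] + K1K2/[H⁺]²) = 1 / (1 + 10^+1.85 + 10^+0.62)
   = 1 / (1 + 70.795 + 4.1687) = 1/75.963 = 0.01316
[CO2*] = α₀ × DIC = 0.01316 × 2.26 = 0.02975 mmol/kg
pCO2 = [CO2*]/KH = 2.975×10^-5 / 3.890×10^-2 = 765 μatm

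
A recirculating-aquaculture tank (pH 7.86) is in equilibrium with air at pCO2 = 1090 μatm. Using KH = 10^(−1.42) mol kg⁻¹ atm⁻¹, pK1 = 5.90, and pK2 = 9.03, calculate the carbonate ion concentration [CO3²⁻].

[CO3²⁻] = 0.256 mmol/kg

[CO2*] = KH · pCO2 = 10^(−1.42) × 1090×10^-6 = 4.144×10^-5 mol/kg
α₀ = 1/(1 + K1/[H⁺] + K1K2/[H⁺]²) = 1/(1 + 10^+1.96 + 10^+0.79) = 0.01017
DIC = [CO2*]/α₀ = 4.144×10^-5 / 0.01017 = 4.076 mmol/kg
[CO3²⁻] = α₂·DIC; α₂ = 0.06268, so [CO3²⁻] = 0.06268 × 4.076 = 0.256 mmol/kg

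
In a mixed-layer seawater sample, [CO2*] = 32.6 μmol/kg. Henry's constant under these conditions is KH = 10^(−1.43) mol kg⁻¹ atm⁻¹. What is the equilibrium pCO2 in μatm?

KH = 10^(−1.43) = 3.715×10^-2 mol kg⁻¹ atm⁻¹
pCO2 = [CO2*]/KH = 32.6×10^-6 / 3.715×10^-2 = 8.77×10^-4 atm = 877 μatm

pCO2 = 877 μatm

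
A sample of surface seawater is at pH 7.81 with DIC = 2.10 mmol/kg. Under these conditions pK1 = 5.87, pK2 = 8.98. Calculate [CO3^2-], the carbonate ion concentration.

α₂ = 1 / (1 + [H⁺]/K2 + [H⁺]²/(K1K2)) = 1 / (1 + 10^+1.17 + 10^-0.77)
   = 1 / (1 + 14.791 + 0.16982) = 1/15.961 = 0.06265
[CO3²⁻] = α₂ × DIC = 0.06265 × 2.10 = 0.132 mmol/kg

[CO3²⁻] = 0.132 mmol/kg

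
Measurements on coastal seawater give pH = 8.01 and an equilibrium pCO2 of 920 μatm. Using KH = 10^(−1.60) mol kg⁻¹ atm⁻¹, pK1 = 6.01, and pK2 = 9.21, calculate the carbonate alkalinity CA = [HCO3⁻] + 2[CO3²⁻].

[CO2*] = KH · pCO2 = 10^(−1.60) × 920×10^-6 = 2.311×10^-5 mol/kg
α₀ = 1/(1 + K1/[H⁺] + K1K2/[H⁺]²) = 1/(1 + 10^+2.00 + 10^+0.80) = 0.009319
DIC = [CO2*]/α₀ = 2.311×10^-5 / 0.009319 = 2.480 mmol/kg
CA = (α₁ + 2α₂)·DIC = (0.9319 + 2×0.05880) × 2.480 = 2.60 mmol/kg

CA = 2.60 mmol/kg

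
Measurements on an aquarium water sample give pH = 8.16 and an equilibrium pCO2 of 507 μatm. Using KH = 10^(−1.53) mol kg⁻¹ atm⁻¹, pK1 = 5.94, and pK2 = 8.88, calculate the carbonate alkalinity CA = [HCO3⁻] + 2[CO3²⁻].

[CO2*] = KH · pCO2 = 10^(−1.53) × 507×10^-6 = 1.496×10^-5 mol/kg
α₀ = 1/(1 + K1/[H⁺] + K1K2/[H⁺]²) = 1/(1 + 10^+2.22 + 10^+1.50) = 0.005036
DIC = [CO2*]/α₀ = 1.496×10^-5 / 0.005036 = 2.971 mmol/kg
CA = (α₁ + 2α₂)·DIC = (0.8357 + 2×0.1592) × 2.971 = 3.43 mmol/kg

CA = 3.43 mmol/kg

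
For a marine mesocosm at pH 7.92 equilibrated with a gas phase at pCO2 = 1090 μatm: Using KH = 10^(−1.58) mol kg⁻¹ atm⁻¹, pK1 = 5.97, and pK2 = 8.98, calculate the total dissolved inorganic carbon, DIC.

[CO2*] = KH · pCO2 = 10^(−1.58) × 1090×10^-6 = 2.867×10^-5 mol/kg
α₀ = 1/(1 + K1/[H⁺] + K1K2/[H⁺]²) = 1/(1 + 10^+1.95 + 10^+0.89) = 0.01022
DIC = [CO2*]/α₀ = 2.867×10^-5 / 0.01022 = 2.81 mmol/kg

DIC = 2.81 mmol/kg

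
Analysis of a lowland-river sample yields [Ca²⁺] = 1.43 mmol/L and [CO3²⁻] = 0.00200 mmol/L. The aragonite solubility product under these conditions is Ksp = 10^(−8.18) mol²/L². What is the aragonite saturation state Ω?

Ω = 0.433

Ksp = 10^(−8.18) = 6.607×10^-9
Ω = [Ca²⁺][CO3²⁻]/Ksp = (1.43×10^-3)(0.00200×10^-3) / 6.607×10^-9 = 0.433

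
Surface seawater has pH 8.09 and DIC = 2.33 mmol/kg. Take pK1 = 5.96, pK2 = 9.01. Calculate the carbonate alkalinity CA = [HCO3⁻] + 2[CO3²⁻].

CA = 2.56 mmol/kg

CA = [HCO3⁻] + 2[CO3²⁻] = (α₁ + 2α₂)·DIC
At pH 8.09: [H⁺]/K1 = 10^-2.13 = 0.0074131, K2/[H⁺] = 10^-0.92 = 0.12023
α₁ = 1/(1 + 0.0074131 + 0.12023) = 1/1.1276 = 0.8868; α₂ = α₁·K2/[H⁺] = 0.1066
α₁ + 2α₂ = 1.1000
CA = 1.1000 × 2.33 = 2.56 mmol/kg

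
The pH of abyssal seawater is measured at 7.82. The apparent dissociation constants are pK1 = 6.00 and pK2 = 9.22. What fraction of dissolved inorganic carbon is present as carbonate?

α₂ = 0.0377

α₂ = 1 / (1 + [H⁺]/K2 + [H⁺]²/(K1K2)) = 1 / (1 + 10^+1.40 + 10^-0.42)
   = 1 / (1 + 25.119 + 0.38019) = 1/26.499 = 0.03774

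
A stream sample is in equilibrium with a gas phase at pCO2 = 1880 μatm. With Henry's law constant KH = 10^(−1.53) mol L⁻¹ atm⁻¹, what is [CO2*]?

[CO2*] = 55.5 μmol/L

KH = 10^(−1.53) = 2.951×10^-2 mol L⁻¹ atm⁻¹
[CO2*] = KH · pCO2 = 2.951×10^-2 × 1880×10^-6 atm = 5.55×10^-5 mol/L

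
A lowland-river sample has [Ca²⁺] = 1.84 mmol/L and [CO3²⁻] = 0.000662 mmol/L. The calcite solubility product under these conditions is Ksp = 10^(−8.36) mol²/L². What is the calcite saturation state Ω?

Ksp = 10^(−8.36) = 4.365×10^-9
Ω = [Ca²⁺][CO3²⁻]/Ksp = (1.84×10^-3)(0.000662×10^-3) / 4.365×10^-9 = 0.279

Ω = 0.279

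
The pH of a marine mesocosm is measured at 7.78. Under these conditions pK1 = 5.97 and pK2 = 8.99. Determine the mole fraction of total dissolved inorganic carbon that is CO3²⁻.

α₂ = 1 / (1 + [H⁺]/K2 + [H⁺]²/(K1K2)) = 1 / (1 + 10^+1.21 + 10^-0.60)
   = 1 / (1 + 16.218 + 0.25119) = 1/17.469 = 0.05724

α₂ = 0.0572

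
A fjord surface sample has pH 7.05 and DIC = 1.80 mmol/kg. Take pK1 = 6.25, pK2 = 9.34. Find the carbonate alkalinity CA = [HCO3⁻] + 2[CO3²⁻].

CA = [HCO3⁻] + 2[CO3²⁻] = (α₁ + 2α₂)·DIC
At pH 7.05: [H⁺]/K1 = 10^-0.80 = 0.15849, K2/[H⁺] = 10^-2.29 = 0.0051286
α₁ = 1/(1 + 0.15849 + 0.0051286) = 1/1.1636 = 0.8594; α₂ = α₁·K2/[H⁺] = 0.004407
α₁ + 2α₂ = 0.8682
CA = 0.8682 × 1.80 = 1.56 mmol/kg

CA = 1.56 mmol/kg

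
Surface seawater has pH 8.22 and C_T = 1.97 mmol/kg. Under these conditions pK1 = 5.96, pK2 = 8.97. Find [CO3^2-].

α₂ = 1 / (1 + [H⁺]/K2 + [H⁺]²/(K1K2)) = 1 / (1 + 10^+0.75 + 10^-1.51)
   = 1 / (1 + 5.6234 + 0.030903) = 1/6.6543 = 0.1503
[CO3²⁻] = α₂ × DIC = 0.1503 × 1.97 = 0.296 mmol/kg

[CO3²⁻] = 0.296 mmol/kg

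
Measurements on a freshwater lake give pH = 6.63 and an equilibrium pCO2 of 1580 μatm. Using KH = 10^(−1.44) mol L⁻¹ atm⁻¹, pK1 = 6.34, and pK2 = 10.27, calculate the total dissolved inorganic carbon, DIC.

DIC = 0.169 mmol/L

[CO2*] = KH · pCO2 = 10^(−1.44) × 1580×10^-6 = 5.737×10^-5 mol/L
α₀ = 1/(1 + K1/[H⁺] + K1K2/[H⁺]²) = 1/(1 + 10^+0.29 + 10^-3.35) = 0.3389
DIC = [CO2*]/α₀ = 5.737×10^-5 / 0.3389 = 0.169 mmol/L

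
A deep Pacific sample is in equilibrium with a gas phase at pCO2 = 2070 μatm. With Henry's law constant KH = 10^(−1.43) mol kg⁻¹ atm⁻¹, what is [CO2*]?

KH = 10^(−1.43) = 3.715×10^-2 mol kg⁻¹ atm⁻¹
[CO2*] = KH · pCO2 = 3.715×10^-2 × 2070×10^-6 atm = 7.69×10^-5 mol/kg

[CO2*] = 76.9 μmol/kg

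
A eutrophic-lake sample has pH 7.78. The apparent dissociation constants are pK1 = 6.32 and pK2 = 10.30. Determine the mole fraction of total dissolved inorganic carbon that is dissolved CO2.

α₀ = 1 / (1 + K1/[H⁺] + K1K2/[H⁺]²) = 1 / (1 + 10^+1.46 + 10^-1.06)
   = 1 / (1 + 28.840 + 0.087096) = 1/29.927 = 0.03341

α₀ = 0.0334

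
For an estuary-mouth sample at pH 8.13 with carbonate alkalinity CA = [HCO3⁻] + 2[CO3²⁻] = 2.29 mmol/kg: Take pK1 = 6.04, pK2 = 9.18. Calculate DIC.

CA = [HCO3⁻] + 2[CO3²⁻] = (α₁ + 2α₂)·DIC
At pH 8.13: [H⁺]/K1 = 10^-2.09 = 0.0081283, K2/[H⁺] = 10^-1.05 = 0.089125
α₁ = 1/(1 + 0.0081283 + 0.089125) = 1/1.0973 = 0.9114; α₂ = α₁·K2/[H⁺] = 0.08123
α₁ + 2α₂ = 1.0738
DIC = CA / (α₁ + 2α₂) = 2.29 / 1.0738 = 2.13 mmol/kg

DIC = 2.13 mmol/kg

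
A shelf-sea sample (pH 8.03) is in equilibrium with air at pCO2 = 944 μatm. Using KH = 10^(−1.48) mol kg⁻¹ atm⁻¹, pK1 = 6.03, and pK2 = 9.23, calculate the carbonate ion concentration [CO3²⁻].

[CO2*] = KH · pCO2 = 10^(−1.48) × 944×10^-6 = 3.126×10^-5 mol/kg
α₀ = 1/(1 + K1/[H⁺] + K1K2/[H⁺]²) = 1/(1 + 10^+2.00 + 10^+0.80) = 0.009319
DIC = [CO2*]/α₀ = 3.126×10^-5 / 0.009319 = 3.354 mmol/kg
[CO3²⁻] = α₂·DIC; α₂ = 0.05880, so [CO3²⁻] = 0.05880 × 3.354 = 0.197 mmol/kg

[CO3²⁻] = 0.197 mmol/kg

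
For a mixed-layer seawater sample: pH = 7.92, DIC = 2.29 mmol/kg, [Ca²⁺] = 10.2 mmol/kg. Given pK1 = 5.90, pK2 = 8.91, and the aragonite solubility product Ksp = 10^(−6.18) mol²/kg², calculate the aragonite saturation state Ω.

α₂ = 1 / (1 + [H⁺]/K2 + [H⁺]²/(K1K2)) = 1 / (1 + 10^+0.99 + 10^-1.03)
   = 1 / (1 + 9.7724 + 0.093325) = 1/10.866 = 0.09203
[CO3²⁻] = α₂ × DIC = 0.09203 × 2.29 = 0.2108 mmol/kg
Ksp = 10^(−6.18) = 6.607×10^-7
Ω = [Ca²⁺][CO3²⁻]/Ksp = (10.2×10^-3)(2.108×10^-4) / 6.607×10^-7 = 3.25

Ω = 3.25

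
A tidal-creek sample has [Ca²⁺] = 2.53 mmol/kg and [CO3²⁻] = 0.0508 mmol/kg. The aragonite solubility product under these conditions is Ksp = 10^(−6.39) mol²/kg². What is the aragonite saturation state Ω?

Ksp = 10^(−6.39) = 4.074×10^-7
Ω = [Ca²⁺][CO3²⁻]/Ksp = (2.53×10^-3)(0.0508×10^-3) / 4.074×10^-7 = 0.315

Ω = 0.315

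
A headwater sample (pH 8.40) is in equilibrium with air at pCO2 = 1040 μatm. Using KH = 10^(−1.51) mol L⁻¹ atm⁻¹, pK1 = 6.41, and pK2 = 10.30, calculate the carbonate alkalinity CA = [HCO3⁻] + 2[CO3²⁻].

[CO2*] = KH · pCO2 = 10^(−1.51) × 1040×10^-6 = 3.214×10^-5 mol/L
α₀ = 1/(1 + K1/[H⁺] + K1K2/[H⁺]²) = 1/(1 + 10^+1.99 + 10^+0.09) = 0.01000
DIC = [CO2*]/α₀ = 3.214×10^-5 / 0.01000 = 3.212 mmol/L
CA = (α₁ + 2α₂)·DIC = (0.9777 + 2×0.01231) × 3.212 = 3.22 mmol/L

CA = 3.22 mmol/L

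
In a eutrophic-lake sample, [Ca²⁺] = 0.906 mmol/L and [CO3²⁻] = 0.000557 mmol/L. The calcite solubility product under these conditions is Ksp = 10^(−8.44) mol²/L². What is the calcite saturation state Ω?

Ksp = 10^(−8.44) = 3.631×10^-9
Ω = [Ca²⁺][CO3²⁻]/Ksp = (0.906×10^-3)(0.000557×10^-3) / 3.631×10^-9 = 0.139

Ω = 0.139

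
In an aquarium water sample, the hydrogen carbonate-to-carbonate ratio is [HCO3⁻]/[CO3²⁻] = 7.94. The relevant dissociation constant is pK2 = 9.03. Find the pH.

pH = 8.13

From K2 = [H⁺][CO3²⁻]/[HCO3⁻]:  pH = pK2 − log₁₀([HCO3⁻]/[CO3²⁻])
log₁₀(7.94) = +0.900
pH = 9.03 − (+0.900) = 8.13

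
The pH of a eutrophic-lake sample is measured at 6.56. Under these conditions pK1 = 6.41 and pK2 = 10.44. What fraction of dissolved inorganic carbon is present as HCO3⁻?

α₁ = 0.585

α₁ = 1 / (1 + [H⁺]/K1 + K2/[H⁺]) = 1 / (1 + 10^-0.15 + 10^-3.88)
   = 1 / (1 + 0.70795 + 0.00013183) = 1/1.7081 = 0.5855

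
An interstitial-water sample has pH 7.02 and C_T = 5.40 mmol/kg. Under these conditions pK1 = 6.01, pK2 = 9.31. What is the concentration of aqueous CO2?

[CO2*] = 0.478 mmol/kg

α₀ = 1 / (1 + K1/[H⁺] + K1K2/[H⁺]²) = 1 / (1 + 10^+1.01 + 10^-1.28)
   = 1 / (1 + 10.233 + 0.052481) = 1/11.285 = 0.08861
[CO2*] = α₀ × DIC = 0.08861 × 5.40 = 0.478 mmol/kg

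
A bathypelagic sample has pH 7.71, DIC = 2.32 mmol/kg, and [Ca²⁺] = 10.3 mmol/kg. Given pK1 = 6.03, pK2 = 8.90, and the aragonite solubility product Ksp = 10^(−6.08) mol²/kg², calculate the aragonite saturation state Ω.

Ω = 1.71

α₂ = 1 / (1 + [H⁺]/K2 + [H⁺]²/(K1K2)) = 1 / (1 + 10^+1.19 + 10^-0.49)
   = 1 / (1 + 15.488 + 0.32359) = 1/16.812 = 0.05948
[CO3²⁻] = α₂ × DIC = 0.05948 × 2.32 = 0.1380 mmol/kg
Ksp = 10^(−6.08) = 8.318×10^-7
Ω = [Ca²⁺][CO3²⁻]/Ksp = (10.3×10^-3)(1.380×10^-4) / 8.318×10^-7 = 1.71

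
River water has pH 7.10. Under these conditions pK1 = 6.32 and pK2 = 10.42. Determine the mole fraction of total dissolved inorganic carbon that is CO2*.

α₀ = 1 / (1 + K1/[H⁺] + K1K2/[H⁺]²) = 1 / (1 + 10^+0.78 + 10^-2.54)
   = 1 / (1 + 6.0256 + 0.0028840) = 1/7.0285 = 0.1423

α₀ = 0.142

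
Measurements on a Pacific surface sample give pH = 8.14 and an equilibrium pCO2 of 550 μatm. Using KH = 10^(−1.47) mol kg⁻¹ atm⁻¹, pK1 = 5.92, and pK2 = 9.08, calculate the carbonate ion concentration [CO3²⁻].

[CO3²⁻] = 0.355 mmol/kg

[CO2*] = KH · pCO2 = 10^(−1.47) × 550×10^-6 = 1.864×10^-5 mol/kg
α₀ = 1/(1 + K1/[H⁺] + K1K2/[H⁺]²) = 1/(1 + 10^+2.22 + 10^+1.28) = 0.005376
DIC = [CO2*]/α₀ = 1.864×10^-5 / 0.005376 = 3.467 mmol/kg
[CO3²⁻] = α₂·DIC; α₂ = 0.1024, so [CO3²⁻] = 0.1024 × 3.467 = 0.355 mmol/kg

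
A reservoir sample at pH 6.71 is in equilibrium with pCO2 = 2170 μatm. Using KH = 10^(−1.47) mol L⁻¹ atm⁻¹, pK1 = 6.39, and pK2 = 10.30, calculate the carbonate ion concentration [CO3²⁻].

[CO2*] = KH · pCO2 = 10^(−1.47) × 2170×10^-6 = 7.353×10^-5 mol/L
α₀ = 1/(1 + K1/[H⁺] + K1K2/[H⁺]²) = 1/(1 + 10^+0.32 + 10^-3.27) = 0.3236
DIC = [CO2*]/α₀ = 7.353×10^-5 / 0.3236 = 0.2272 mmol/L
[CO3²⁻] = α₂·DIC; α₂ = 0.0001738, so [CO3²⁻] = 0.0001738 × 0.2272 = 3.95×10^-5 mmol/L = 0.0395 μmol/L

[CO3²⁻] = 0.0395 μmol/L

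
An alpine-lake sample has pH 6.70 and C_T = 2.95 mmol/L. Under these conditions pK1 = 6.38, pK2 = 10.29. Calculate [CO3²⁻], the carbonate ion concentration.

[CO3²⁻] = 0.513 μmol/L

α₂ = 1 / (1 + [H⁺]/K2 + [H⁺]²/(K1K2)) = 1 / (1 + 10^+3.59 + 10^+3.27)
   = 1 / (1 + 3890.5 + 1862.1) = 1/5753.5 = 0.0001738
[CO3²⁻] = α₂ × DIC = 0.0001738 × 2.95 = 0.000513 mmol/L = 0.513 μmol/L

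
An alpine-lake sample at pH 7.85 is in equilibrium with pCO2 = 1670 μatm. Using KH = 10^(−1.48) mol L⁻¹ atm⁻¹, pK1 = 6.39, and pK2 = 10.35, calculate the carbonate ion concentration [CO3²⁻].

[CO3²⁻] = 5.04 μmol/L

[CO2*] = KH · pCO2 = 10^(−1.48) × 1670×10^-6 = 5.530×10^-5 mol/L
α₀ = 1/(1 + K1/[H⁺] + K1K2/[H⁺]²) = 1/(1 + 10^+1.46 + 10^-1.04) = 0.03341
DIC = [CO2*]/α₀ = 5.530×10^-5 / 0.03341 = 1.655 mmol/L
[CO3²⁻] = α₂·DIC; α₂ = 0.003047, so [CO3²⁻] = 0.003047 × 1.655 = 0.00504 mmol/L = 5.04 μmol/L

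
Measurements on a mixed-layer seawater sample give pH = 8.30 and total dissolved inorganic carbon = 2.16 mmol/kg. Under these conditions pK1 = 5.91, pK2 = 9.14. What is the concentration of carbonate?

[CO3²⁻] = 0.272 mmol/kg

α₂ = 1 / (1 + [H⁺]/K2 + [H⁺]²/(K1K2)) = 1 / (1 + 10^+0.84 + 10^-1.55)
   = 1 / (1 + 6.9183 + 0.028184) = 1/7.9465 = 0.1258
[CO3²⁻] = α₂ × DIC = 0.1258 × 2.16 = 0.272 mmol/kg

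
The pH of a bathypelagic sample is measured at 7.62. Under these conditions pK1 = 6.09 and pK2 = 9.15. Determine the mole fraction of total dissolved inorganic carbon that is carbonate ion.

α₂ = 1 / (1 + [H⁺]/K2 + [H⁺]²/(K1K2)) = 1 / (1 + 10^+1.53 + 10^+0.00)
   = 1 / (1 + 33.884 + 1.0000) = 1/35.884 = 0.02787

α₂ = 0.0279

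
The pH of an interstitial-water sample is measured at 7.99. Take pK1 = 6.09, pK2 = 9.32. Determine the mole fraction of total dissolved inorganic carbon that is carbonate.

α₂ = 0.0442

α₂ = 1 / (1 + [H⁺]/K2 + [H⁺]²/(K1K2)) = 1 / (1 + 10^+1.33 + 10^-0.57)
   = 1 / (1 + 21.380 + 0.26915) = 1/22.649 = 0.04415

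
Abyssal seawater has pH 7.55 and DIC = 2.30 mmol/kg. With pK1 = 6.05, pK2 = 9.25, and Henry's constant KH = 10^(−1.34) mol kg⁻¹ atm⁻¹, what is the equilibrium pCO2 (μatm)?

α₀ = 1 / (1 + K1/[H⁺] + K1K2/[H⁺]²) = 1 / (1 + 10^+1.50 + 10^-0.20)
   = 1 / (1 + 31.623 + 0.63096) = 1/33.254 = 0.03007
[CO2*] = α₀ × DIC = 0.03007 × 2.30 = 0.06917 mmol/kg
pCO2 = [CO2*]/KH = 6.917×10^-5 / 4.571×10^-2 = 1510 μatm

pCO2 = 1510 μatm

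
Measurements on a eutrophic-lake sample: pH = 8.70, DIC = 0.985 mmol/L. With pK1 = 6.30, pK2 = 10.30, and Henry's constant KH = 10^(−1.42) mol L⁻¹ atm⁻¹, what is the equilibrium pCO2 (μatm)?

α₀ = 1 / (1 + K1/[H⁺] + K1K2/[H⁺]²) = 1 / (1 + 10^+2.40 + 10^+0.80)
   = 1 / (1 + 251.19 + 6.3096) = 1/258.50 = 0.003868
[CO2*] = α₀ × DIC = 0.003868 × 0.985 = 0.003810 mmol/L = 3.810 μmol/L
pCO2 = [CO2*]/KH = 3.810×10^-6 / 3.802×10^-2 = 100 μatm

pCO2 = 100 μatm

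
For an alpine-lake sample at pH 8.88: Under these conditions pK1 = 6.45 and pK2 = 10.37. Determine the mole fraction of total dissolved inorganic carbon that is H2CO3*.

α₀ = 0.00359

α₀ = 1 / (1 + K1/[H⁺] + K1K2/[H⁺]²) = 1 / (1 + 10^+2.43 + 10^+0.94)
   = 1 / (1 + 269.15 + 8.7096) = 1/278.86 = 0.003586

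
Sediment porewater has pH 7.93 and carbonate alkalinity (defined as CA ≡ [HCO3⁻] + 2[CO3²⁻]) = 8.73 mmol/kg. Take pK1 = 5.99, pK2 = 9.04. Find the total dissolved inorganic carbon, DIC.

DIC = 8.23 mmol/kg

CA = [HCO3⁻] + 2[CO3²⁻] = (α₁ + 2α₂)·DIC
At pH 7.93: [H⁺]/K1 = 10^-1.94 = 0.011482, K2/[H⁺] = 10^-1.11 = 0.077625
α₁ = 1/(1 + 0.011482 + 0.077625) = 1/1.0891 = 0.9182; α₂ = α₁·K2/[H⁺] = 0.07127
α₁ + 2α₂ = 1.0607
DIC = CA / (α₁ + 2α₂) = 8.73 / 1.0607 = 8.23 mmol/kg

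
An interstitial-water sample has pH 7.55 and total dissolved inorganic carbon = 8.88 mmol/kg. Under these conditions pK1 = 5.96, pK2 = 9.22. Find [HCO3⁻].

[HCO3⁻] = 8.48 mmol/kg

α₁ = 1 / (1 + [H⁺]/K1 + K2/[H⁺]) = 1 / (1 + 10^-1.59 + 10^-1.67)
   = 1 / (1 + 0.025704 + 0.021380) = 1/1.0471 = 0.9550
[HCO3⁻] = α₁ × DIC = 0.9550 × 8.88 = 8.48 mmol/kg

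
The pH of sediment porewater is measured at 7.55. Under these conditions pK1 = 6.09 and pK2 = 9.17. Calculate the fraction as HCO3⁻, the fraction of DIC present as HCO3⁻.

α₁ = 0.945

α₁ = 1 / (1 + [H⁺]/K1 + K2/[H⁺]) = 1 / (1 + 10^-1.46 + 10^-1.62)
   = 1 / (1 + 0.034674 + 0.023988) = 1/1.0587 = 0.9446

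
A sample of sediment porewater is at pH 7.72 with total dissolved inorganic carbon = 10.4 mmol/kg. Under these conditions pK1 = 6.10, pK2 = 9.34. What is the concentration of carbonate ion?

α₂ = 1 / (1 + [H⁺]/K2 + [H⁺]²/(K1K2)) = 1 / (1 + 10^+1.62 + 10^+0.00)
   = 1 / (1 + 41.687 + 1.0000) = 1/43.687 = 0.02289
[CO3²⁻] = α₂ × DIC = 0.02289 × 10.4 = 0.238 mmol/kg

[CO3²⁻] = 0.238 mmol/kg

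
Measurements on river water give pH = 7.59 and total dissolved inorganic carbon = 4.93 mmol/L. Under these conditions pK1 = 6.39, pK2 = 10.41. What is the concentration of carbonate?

α₂ = 1 / (1 + [H⁺]/K2 + [H⁺]²/(K1K2)) = 1 / (1 + 10^+2.82 + 10^+1.62)
   = 1 / (1 + 660.69 + 41.687) = 1/703.38 = 0.001422
[CO3²⁻] = α₂ × DIC = 0.001422 × 4.93 = 0.00701 mmol/L = 7.01 μmol/L

[CO3²⁻] = 7.01 μmol/L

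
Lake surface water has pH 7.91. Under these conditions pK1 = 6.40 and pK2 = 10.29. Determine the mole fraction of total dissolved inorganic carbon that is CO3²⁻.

α₂ = 1 / (1 + [H⁺]/K2 + [H⁺]²/(K1K2)) = 1 / (1 + 10^+2.38 + 10^+0.87)
   = 1 / (1 + 239.88 + 7.4131) = 1/248.30 = 0.004027

α₂ = 0.00403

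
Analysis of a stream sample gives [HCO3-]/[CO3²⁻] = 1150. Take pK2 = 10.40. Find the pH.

pH = 7.34

From K2 = [H⁺][CO3²⁻]/[HCO3-]:  pH = pK2 − log₁₀([HCO3-]/[CO3²⁻])
log₁₀(1150) = +3.061
pH = 10.40 − (+3.061) = 7.34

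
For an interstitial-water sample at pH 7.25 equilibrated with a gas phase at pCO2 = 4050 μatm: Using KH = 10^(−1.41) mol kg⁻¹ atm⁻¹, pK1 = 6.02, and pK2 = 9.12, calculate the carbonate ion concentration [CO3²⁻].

[CO3²⁻] = 0.0361 mmol/kg

[CO2*] = KH · pCO2 = 10^(−1.41) × 4050×10^-6 = 1.576×10^-4 mol/kg
α₀ = 1/(1 + K1/[H⁺] + K1K2/[H⁺]²) = 1/(1 + 10^+1.23 + 10^-0.64) = 0.05491
DIC = [CO2*]/α₀ = 1.576×10^-4 / 0.05491 = 2.869 mmol/kg
[CO3²⁻] = α₂·DIC; α₂ = 0.01258, so [CO3²⁻] = 0.01258 × 2.869 = 0.0361 mmol/kg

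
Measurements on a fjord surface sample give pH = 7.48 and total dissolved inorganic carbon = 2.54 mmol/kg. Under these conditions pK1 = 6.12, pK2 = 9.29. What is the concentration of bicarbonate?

α₁ = 1 / (1 + [H⁺]/K1 + K2/[H⁺]) = 1 / (1 + 10^-1.36 + 10^-1.81)
   = 1 / (1 + 0.043652 + 0.015488) = 1/1.0591 = 0.9442
[HCO3⁻] = α₁ × DIC = 0.9442 × 2.54 = 2.40 mmol/kg

[HCO3⁻] = 2.40 mmol/kg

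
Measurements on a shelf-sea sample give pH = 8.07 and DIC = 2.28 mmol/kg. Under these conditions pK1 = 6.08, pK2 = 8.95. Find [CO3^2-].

α₂ = 1 / (1 + [H⁺]/K2 + [H⁺]²/(K1K2)) = 1 / (1 + 10^+0.88 + 10^-1.11)
   = 1 / (1 + 7.5858 + 0.077625) = 1/8.6634 = 0.1154
[CO3²⁻] = α₂ × DIC = 0.1154 × 2.28 = 0.263 mmol/kg

[CO3²⁻] = 0.263 mmol/kg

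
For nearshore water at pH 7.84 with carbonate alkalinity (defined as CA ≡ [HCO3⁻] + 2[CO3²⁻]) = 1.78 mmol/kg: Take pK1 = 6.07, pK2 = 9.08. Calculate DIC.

DIC = 1.72 mmol/kg

CA = [HCO3⁻] + 2[CO3²⁻] = (α₁ + 2α₂)·DIC
At pH 7.84: [H⁺]/K1 = 10^-1.77 = 0.016982, K2/[H⁺] = 10^-1.24 = 0.057544
α₁ = 1/(1 + 0.016982 + 0.057544) = 1/1.0745 = 0.9306; α₂ = α₁·K2/[H⁺] = 0.05355
α₁ + 2α₂ = 1.0377
DIC = CA / (α₁ + 2α₂) = 1.78 / 1.0377 = 1.72 mmol/kg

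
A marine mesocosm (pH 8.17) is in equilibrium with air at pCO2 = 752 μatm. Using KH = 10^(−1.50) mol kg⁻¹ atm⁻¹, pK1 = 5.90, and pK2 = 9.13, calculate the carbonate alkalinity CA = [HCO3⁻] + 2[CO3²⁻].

CA = 5.40 mmol/kg

[CO2*] = KH · pCO2 = 10^(−1.50) × 752×10^-6 = 2.378×10^-5 mol/kg
α₀ = 1/(1 + K1/[H⁺] + K1K2/[H⁺]²) = 1/(1 + 10^+2.27 + 10^+1.31) = 0.004816
DIC = [CO2*]/α₀ = 2.378×10^-5 / 0.004816 = 4.937 mmol/kg
CA = (α₁ + 2α₂)·DIC = (0.8968 + 2×0.09834) × 4.937 = 5.40 mmol/kg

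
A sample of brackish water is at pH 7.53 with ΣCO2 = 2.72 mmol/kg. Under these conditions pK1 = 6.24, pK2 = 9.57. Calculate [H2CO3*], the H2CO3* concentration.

α₀ = 1 / (1 + K1/[H⁺] + K1K2/[H⁺]²) = 1 / (1 + 10^+1.29 + 10^-0.75)
   = 1 / (1 + 19.498 + 0.17783) = 1/20.676 = 0.04836
[CO2*] = α₀ × DIC = 0.04836 × 2.72 = 0.132 mmol/kg

[CO2*] = 0.132 mmol/kg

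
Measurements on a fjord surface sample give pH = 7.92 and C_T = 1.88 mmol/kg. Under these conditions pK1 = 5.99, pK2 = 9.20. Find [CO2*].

α₀ = 1 / (1 + K1/[H⁺] + K1K2/[H⁺]²) = 1 / (1 + 10^+1.93 + 10^+0.65)
   = 1 / (1 + 85.114 + 4.4668) = 1/90.581 = 0.01104
[CO2*] = α₀ × DIC = 0.01104 × 1.88 = 0.0208 mmol/kg

[CO2*] = 0.0208 mmol/kg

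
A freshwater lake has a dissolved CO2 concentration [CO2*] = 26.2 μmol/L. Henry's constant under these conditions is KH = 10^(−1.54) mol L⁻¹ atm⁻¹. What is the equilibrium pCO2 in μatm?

pCO2 = 908 μatm

KH = 10^(−1.54) = 2.884×10^-2 mol L⁻¹ atm⁻¹
pCO2 = [CO2*]/KH = 26.2×10^-6 / 2.884×10^-2 = 9.08×10^-4 atm = 908 μatm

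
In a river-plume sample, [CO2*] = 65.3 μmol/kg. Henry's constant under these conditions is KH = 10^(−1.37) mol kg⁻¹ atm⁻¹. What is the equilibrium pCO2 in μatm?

pCO2 = 1530 μatm

KH = 10^(−1.37) = 4.266×10^-2 mol kg⁻¹ atm⁻¹
pCO2 = [CO2*]/KH = 65.3×10^-6 / 4.266×10^-2 = 1.53×10^-3 atm = 1530 μatm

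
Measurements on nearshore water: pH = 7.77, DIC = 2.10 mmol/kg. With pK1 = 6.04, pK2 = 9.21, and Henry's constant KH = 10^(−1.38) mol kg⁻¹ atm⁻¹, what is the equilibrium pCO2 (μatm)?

pCO2 = 889 μatm

α₀ = 1 / (1 + K1/[H⁺] + K1K2/[H⁺]²) = 1 / (1 + 10^+1.73 + 10^+0.29)
   = 1 / (1 + 53.703 + 1.9498) = 1/56.653 = 0.01765
[CO2*] = α₀ × DIC = 0.01765 × 2.10 = 0.03707 mmol/kg
pCO2 = [CO2*]/KH = 3.707×10^-5 / 4.169×10^-2 = 889 μatm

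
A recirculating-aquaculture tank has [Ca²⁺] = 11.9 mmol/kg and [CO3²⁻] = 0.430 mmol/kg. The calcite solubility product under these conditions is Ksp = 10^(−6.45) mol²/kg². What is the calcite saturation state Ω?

Ω = 14.4

Ksp = 10^(−6.45) = 3.548×10^-7
Ω = [Ca²⁺][CO3²⁻]/Ksp = (11.9×10^-3)(0.430×10^-3) / 3.548×10^-7 = 14.4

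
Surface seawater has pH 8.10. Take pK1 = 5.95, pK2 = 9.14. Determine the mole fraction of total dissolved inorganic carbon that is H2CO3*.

α₀ = 1 / (1 + K1/[H⁺] + K1K2/[H⁺]²) = 1 / (1 + 10^+2.15 + 10^+1.11)
   = 1 / (1 + 141.25 + 12.882) = 1/155.14 = 0.006446

α₀ = 0.00645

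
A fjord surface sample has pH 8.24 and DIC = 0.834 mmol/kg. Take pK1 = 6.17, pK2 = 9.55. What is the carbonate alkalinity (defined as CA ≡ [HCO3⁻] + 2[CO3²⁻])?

CA = [HCO3⁻] + 2[CO3²⁻] = (α₁ + 2α₂)·DIC
At pH 8.24: [H⁺]/K1 = 10^-2.07 = 0.0085114, K2/[H⁺] = 10^-1.31 = 0.048978
α₁ = 1/(1 + 0.0085114 + 0.048978) = 1/1.0575 = 0.9456; α₂ = α₁·K2/[H⁺] = 0.04632
α₁ + 2α₂ = 1.0383
CA = 1.0383 × 0.834 = 0.866 mmol/kg

CA = 0.866 mmol/kg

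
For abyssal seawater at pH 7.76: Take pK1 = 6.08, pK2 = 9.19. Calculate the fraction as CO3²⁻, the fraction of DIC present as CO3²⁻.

α₂ = 1 / (1 + [H⁺]/K2 + [H⁺]²/(K1K2)) = 1 / (1 + 10^+1.43 + 10^-0.25)
   = 1 / (1 + 26.915 + 0.56234) = 1/28.478 = 0.03512

α₂ = 0.0351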